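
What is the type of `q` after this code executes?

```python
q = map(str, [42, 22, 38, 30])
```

map() returns a map iterator object

map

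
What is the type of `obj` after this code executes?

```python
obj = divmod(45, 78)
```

divmod() returns a tuple (quotient, remainder)

tuple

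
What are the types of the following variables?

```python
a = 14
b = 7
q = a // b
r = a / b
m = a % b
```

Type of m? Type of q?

int % int returns int; int // int returns int

int, int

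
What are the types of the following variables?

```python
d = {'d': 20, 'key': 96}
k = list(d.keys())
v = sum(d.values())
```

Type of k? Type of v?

list(...) returns list; sum of int values returns int

list, int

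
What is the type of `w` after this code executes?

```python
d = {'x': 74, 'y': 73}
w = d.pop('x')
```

dict.pop() returns the value (int)

int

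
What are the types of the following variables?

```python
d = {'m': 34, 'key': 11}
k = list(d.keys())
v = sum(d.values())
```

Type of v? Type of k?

sum of int values returns int; list(...) returns list

int, list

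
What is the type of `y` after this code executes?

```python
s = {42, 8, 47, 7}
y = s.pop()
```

Popping from a set of ints returns int

int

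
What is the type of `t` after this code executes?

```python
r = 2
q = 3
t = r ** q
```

int ** positive int returns int (2 ** 3 = 8)

int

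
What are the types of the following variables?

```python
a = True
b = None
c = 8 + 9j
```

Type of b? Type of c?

b is NoneType; c is complex

NoneType, complex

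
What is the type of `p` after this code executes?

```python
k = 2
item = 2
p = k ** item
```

int ** positive int returns int (2 ** 2 = 4)

int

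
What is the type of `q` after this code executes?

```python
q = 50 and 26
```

'and' returns the last value when all truthy (26, which is int)

int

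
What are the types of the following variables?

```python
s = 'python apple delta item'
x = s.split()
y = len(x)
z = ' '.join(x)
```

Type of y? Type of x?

len() returns int; str.split() returns list

int, list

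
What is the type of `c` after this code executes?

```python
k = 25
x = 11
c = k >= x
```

Comparison operators return bool

bool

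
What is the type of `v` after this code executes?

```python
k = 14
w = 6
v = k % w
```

int % int returns int (14 % 6 = 2)

int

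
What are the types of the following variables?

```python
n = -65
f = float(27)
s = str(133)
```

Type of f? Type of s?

f is float; s is str

float, str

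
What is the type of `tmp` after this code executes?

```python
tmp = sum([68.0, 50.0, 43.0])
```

sum() of floats returns float

float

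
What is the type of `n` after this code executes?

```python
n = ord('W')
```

ord() returns int (Unicode code point)

int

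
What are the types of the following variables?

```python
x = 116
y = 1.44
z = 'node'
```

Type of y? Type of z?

y is float; z is str

float, str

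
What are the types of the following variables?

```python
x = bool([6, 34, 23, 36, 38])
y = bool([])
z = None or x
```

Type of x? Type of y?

bool() returns bool; bool() returns bool

bool, bool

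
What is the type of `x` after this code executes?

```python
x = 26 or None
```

'or' returns first truthy value (26, int)

int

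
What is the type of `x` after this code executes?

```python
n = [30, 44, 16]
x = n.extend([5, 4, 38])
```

list.extend() returns None

NoneType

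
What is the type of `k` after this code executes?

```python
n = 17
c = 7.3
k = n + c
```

int + float returns float (17 + 7.3 = 24.3)

float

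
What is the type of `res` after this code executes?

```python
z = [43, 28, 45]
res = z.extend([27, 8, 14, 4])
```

list.extend() returns None

NoneType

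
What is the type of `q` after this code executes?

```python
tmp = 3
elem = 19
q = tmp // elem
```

int // int returns int (3 // 19 = 0)

int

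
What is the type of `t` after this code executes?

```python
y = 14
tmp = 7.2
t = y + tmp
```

int + float returns float (14 + 7.2 = 21.2)

float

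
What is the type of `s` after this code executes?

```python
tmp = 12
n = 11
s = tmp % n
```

int % int returns int (12 % 11 = 1)

int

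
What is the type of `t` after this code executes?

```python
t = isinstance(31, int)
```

isinstance() returns bool

bool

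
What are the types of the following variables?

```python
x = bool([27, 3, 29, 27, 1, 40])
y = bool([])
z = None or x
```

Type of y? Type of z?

bool() returns bool; None or <bool> returns the bool

bool, bool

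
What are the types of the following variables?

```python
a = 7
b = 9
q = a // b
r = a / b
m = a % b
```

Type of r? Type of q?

int / int returns float; int // int returns int

float, int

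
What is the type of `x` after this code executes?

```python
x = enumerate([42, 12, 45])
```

enumerate() returns an enumerate iterator object

enumerate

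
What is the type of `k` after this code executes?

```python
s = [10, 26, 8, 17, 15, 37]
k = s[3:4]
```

Slicing a list always returns a list

list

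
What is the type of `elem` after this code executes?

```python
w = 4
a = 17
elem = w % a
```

int % int returns int (4 % 17 = 4)

int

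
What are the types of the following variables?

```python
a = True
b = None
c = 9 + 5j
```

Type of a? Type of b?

a is bool; b is NoneType

bool, NoneType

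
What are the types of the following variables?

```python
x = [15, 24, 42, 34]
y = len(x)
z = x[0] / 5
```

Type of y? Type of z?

len() returns int; int / int returns float

int, float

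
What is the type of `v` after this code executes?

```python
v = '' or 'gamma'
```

'or' returns first truthy value ('gamma', which is str)

str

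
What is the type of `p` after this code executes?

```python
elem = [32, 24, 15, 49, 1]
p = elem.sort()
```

list.sort() returns None (sorts in place)

NoneType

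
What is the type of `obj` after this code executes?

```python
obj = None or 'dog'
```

'or' with None returns the other value ('dog', str)

str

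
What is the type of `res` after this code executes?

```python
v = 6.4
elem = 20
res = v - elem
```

float - int returns float (6.4 - 20 = -13.6)

float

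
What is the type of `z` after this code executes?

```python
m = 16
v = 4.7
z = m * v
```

int * float returns float (16 * 4.7 = 75.2)

float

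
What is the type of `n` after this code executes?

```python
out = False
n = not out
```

'not' always returns bool

bool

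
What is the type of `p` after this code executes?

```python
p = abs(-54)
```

abs() of int returns int

int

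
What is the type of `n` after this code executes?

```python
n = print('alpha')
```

print() returns None

NoneType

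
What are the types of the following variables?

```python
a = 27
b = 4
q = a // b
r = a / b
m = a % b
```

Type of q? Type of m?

int // int returns int; int % int returns int

int, int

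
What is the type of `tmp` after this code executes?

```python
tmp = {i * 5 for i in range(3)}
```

A set comprehension {expr for x in iterable} produces a set

set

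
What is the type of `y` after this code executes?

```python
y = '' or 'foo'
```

'or' returns first truthy value ('foo', which is str)

str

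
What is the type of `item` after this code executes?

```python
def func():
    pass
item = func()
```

A function with no return statement returns None

NoneType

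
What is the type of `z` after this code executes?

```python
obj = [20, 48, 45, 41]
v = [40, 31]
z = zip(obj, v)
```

zip() returns a zip iterator object

zip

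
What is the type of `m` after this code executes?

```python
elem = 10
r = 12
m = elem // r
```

int // int returns int (10 // 12 = 0)

int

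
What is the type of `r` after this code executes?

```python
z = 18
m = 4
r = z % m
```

int % int returns int (18 % 4 = 2)

int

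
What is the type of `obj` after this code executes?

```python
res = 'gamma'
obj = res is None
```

'is' comparison returns bool

bool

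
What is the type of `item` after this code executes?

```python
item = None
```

None has type NoneType

NoneType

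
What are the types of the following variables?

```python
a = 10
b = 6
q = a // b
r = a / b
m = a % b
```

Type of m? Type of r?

int % int returns int; int / int returns float

int, float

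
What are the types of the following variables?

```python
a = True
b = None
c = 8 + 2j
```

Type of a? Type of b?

a is bool; b is NoneType

bool, NoneType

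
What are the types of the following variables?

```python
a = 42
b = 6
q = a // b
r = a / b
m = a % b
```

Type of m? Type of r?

int % int returns int; int / int returns float

int, float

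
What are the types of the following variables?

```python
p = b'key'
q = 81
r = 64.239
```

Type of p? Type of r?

p is bytes; r is float

bytes, float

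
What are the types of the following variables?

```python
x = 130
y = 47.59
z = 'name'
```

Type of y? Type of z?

y is float; z is str

float, str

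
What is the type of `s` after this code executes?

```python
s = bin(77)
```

bin() returns str representation

str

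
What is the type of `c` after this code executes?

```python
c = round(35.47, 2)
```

round() with ndigits arg returns float

float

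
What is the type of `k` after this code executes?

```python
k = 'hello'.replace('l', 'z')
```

str.replace() returns str

str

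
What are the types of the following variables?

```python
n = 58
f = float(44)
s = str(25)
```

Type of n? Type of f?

n is int; f is float

int, float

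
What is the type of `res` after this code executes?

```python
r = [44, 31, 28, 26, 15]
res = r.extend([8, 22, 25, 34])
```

list.extend() returns None

NoneType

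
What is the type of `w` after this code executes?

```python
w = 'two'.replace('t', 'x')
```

str.replace() returns str

str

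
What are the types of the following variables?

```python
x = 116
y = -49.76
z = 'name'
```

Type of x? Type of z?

x is int; z is str

int, str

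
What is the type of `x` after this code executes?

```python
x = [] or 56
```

'or' returns first truthy value (56, which is int)

int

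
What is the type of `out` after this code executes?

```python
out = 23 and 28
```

'and' returns the last value when all truthy (28, which is int)

int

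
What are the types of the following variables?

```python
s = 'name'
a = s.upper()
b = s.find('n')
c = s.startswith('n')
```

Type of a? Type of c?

str.upper() returns str; str.startswith() returns bool

str, bool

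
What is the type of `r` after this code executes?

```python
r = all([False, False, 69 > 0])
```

all() returns bool

bool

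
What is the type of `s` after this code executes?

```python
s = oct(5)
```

oct() returns str representation

str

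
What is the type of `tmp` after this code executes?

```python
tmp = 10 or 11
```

'or' returns the first truthy value (10, which is int)

int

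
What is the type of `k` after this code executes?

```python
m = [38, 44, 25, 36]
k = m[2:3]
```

Slicing a list always returns a list

list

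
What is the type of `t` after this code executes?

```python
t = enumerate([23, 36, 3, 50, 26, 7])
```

enumerate() returns an enumerate iterator object

enumerate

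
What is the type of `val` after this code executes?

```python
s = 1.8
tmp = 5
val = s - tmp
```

float - int returns float (1.8 - 5 = -3.2)

float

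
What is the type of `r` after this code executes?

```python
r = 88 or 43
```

'or' returns the first truthy value (88, which is int)

int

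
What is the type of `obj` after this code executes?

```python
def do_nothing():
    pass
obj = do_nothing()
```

A function with no return statement returns None

NoneType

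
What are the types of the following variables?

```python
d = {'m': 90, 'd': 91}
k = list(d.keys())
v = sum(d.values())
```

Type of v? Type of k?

sum of int values returns int; list(...) returns list

int, list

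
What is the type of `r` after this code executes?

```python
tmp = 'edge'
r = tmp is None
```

'is' comparison returns bool

bool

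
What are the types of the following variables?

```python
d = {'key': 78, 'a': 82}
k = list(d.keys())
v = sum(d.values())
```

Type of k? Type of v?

list(...) returns list; sum of int values returns int

list, int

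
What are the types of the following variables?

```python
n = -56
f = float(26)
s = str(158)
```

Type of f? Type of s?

f is float; s is str

float, str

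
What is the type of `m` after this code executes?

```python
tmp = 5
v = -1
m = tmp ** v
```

int ** negative int returns float

float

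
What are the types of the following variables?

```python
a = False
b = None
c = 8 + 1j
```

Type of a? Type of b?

a is bool; b is NoneType

bool, NoneType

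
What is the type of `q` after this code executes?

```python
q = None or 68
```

'or' with None returns the other value (68, int)

int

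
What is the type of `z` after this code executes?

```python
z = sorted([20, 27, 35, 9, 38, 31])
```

sorted() always returns list

list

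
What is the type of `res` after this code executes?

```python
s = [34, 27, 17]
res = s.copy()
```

list.copy() returns list

list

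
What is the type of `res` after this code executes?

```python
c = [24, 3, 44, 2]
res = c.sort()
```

list.sort() returns None (sorts in place)

NoneType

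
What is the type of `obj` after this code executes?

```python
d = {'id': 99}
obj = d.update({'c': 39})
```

dict.update() returns None

NoneType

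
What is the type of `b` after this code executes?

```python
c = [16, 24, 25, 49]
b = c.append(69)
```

list.append() returns None (mutates in place)

NoneType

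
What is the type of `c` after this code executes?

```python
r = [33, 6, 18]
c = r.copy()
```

list.copy() returns list

list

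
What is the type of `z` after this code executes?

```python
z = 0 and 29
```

'and' returns the first falsy value (0, which is int)

int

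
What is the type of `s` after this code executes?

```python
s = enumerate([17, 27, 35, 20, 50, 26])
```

enumerate() returns an enumerate iterator object

enumerate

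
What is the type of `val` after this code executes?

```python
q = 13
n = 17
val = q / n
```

int / int always returns float in Python 3 (13 / 17 = 0.764706)

float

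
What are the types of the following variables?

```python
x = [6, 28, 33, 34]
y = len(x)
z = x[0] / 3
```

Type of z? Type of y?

int / int returns float; len() returns int

float, int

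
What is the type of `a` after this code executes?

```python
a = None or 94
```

'or' with None returns the other value (94, int)

int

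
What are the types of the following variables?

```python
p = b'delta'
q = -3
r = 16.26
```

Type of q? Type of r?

q is int; r is float

int, float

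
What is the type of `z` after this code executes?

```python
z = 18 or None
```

'or' returns first truthy value (18, int)

int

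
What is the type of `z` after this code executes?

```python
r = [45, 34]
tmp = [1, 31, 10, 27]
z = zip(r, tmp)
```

zip() returns a zip iterator object

zip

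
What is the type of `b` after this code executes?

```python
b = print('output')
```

print() returns None

NoneType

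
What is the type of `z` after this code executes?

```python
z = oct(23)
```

oct() returns str representation

str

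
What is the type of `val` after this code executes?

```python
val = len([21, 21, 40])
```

len() always returns int

int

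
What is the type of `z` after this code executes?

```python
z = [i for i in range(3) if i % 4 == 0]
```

A list comprehension [...] produces a list

list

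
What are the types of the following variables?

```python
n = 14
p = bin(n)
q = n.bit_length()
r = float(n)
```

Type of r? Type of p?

float() returns float; bin() returns str

float, str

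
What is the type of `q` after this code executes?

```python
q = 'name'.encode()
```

str.encode() returns bytes

bytes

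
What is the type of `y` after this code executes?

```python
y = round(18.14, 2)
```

round() with ndigits arg returns float

float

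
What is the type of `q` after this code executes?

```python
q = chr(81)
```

chr() returns str (single character)

str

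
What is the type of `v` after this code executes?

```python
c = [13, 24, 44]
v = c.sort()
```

list.sort() returns None (sorts in place)

NoneType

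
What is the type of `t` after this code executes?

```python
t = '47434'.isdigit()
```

str.isdigit() returns bool

bool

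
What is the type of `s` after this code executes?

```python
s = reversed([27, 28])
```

reversed() on a list returns a list_reverseiterator

list_reverseiterator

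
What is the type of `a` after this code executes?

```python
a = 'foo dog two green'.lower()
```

str.lower() returns str

str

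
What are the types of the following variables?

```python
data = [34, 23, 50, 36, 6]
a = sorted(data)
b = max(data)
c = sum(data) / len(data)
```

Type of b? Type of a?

max of ints returns int; sorted() returns list

int, list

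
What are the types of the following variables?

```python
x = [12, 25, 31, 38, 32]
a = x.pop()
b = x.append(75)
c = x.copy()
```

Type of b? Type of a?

list.append() returns None; list.pop() returns the element (int)

NoneType, int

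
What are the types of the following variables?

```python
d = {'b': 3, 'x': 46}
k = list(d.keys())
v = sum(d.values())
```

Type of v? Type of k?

sum of int values returns int; list(...) returns list

int, list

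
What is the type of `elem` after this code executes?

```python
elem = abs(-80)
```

abs() of int returns int

int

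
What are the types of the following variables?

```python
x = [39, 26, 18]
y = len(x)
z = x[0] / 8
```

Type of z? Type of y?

int / int returns float; len() returns int

float, int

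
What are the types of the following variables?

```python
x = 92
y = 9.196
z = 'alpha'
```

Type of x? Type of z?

x is int; z is str

int, str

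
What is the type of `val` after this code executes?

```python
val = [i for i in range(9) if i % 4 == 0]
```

A list comprehension [...] produces a list

list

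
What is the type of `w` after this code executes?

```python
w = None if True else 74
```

Ternary: condition is True, if branch (None) taken → NoneType

NoneType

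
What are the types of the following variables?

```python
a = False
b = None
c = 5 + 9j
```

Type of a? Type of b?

a is bool; b is NoneType

bool, NoneType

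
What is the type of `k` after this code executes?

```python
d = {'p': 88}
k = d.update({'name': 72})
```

dict.update() returns None

NoneType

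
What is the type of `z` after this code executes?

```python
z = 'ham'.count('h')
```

str.count() returns int

int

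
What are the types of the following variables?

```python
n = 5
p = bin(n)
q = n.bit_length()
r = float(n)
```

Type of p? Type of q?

bin() returns str; int.bit_length() returns int

str, int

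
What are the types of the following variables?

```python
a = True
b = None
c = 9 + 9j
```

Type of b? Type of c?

b is NoneType; c is complex

NoneType, complex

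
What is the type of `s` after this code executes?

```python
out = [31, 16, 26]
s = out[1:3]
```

Slicing a list always returns a list

list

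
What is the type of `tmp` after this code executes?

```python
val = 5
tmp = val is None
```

'is' comparison returns bool

bool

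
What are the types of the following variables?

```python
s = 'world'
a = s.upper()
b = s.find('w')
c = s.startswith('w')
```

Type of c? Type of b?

str.startswith() returns bool; str.find() returns int

bool, int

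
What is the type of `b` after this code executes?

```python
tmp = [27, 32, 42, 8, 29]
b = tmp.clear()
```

list.clear() returns None

NoneType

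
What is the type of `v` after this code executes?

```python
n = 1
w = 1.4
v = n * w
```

int * float returns float (1 * 1.4 = 1.4)

float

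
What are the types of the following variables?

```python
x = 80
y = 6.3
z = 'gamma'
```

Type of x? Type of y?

x is int; y is float

int, float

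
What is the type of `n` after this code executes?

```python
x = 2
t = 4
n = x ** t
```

int ** positive int returns int (2 ** 4 = 16)

int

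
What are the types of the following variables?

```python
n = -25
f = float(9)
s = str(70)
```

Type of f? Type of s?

f is float; s is str

float, str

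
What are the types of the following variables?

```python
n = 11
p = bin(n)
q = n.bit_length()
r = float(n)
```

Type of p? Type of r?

bin() returns str; float() returns float

str, float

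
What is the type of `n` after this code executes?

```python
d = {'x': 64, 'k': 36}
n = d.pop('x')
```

dict.pop() returns the value (int)

int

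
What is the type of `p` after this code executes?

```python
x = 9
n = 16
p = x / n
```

int / int always returns float in Python 3 (9 / 16 = 0.5625)

float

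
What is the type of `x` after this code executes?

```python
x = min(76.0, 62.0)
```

min() of floats returns float

float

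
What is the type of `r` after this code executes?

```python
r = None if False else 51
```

Ternary: condition is False, else branch (51) taken → int

int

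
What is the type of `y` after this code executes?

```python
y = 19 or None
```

'or' returns first truthy value (19, int)

int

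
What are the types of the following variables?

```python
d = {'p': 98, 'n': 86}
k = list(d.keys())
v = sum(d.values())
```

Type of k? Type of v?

list(...) returns list; sum of int values returns int

list, int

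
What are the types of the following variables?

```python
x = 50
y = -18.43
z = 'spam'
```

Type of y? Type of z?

y is float; z is str

float, str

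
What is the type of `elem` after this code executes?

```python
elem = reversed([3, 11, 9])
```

reversed() on a list returns a list_reverseiterator

list_reverseiterator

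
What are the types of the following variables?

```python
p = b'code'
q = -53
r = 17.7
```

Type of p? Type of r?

p is bytes; r is float

bytes, float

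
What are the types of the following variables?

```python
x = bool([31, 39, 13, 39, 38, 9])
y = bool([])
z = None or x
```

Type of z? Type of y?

None or <bool> returns the bool; bool() returns bool

bool, bool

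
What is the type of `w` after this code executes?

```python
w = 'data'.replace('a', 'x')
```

str.replace() returns str

str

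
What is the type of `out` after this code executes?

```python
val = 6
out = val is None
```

'is' comparison returns bool

bool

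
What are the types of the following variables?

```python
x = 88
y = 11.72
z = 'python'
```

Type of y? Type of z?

y is float; z is str

float, str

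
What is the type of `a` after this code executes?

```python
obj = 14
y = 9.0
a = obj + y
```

int + float returns float (14 + 9.0 = 23.0)

float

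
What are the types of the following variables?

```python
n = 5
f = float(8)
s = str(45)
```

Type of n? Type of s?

n is int; s is str

int, str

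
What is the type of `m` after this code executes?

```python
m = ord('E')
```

ord() returns int (Unicode code point)

int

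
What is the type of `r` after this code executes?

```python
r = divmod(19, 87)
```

divmod() returns a tuple (quotient, remainder)

tuple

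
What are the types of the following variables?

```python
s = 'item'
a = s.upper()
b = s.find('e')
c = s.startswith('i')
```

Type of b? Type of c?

str.find() returns int; str.startswith() returns bool

int, bool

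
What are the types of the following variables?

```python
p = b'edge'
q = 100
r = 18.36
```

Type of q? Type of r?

q is int; r is float

int, float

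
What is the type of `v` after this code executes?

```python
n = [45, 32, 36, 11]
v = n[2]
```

Indexing a list of ints returns int (n[2] = 36)

int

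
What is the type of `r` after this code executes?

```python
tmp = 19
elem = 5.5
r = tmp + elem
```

int + float returns float (19 + 5.5 = 24.5)

float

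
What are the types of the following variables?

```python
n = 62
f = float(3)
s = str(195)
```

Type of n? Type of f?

n is int; f is float

int, float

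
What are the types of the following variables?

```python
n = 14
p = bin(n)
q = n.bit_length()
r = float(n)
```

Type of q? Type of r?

int.bit_length() returns int; float() returns float

int, float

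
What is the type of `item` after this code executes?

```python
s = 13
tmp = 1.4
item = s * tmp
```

int * float returns float (13 * 1.4 = 18.2)

float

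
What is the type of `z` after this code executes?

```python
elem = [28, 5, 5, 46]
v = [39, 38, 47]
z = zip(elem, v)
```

zip() returns a zip iterator object

zip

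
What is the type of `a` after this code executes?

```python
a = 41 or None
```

'or' returns first truthy value (41, int)

int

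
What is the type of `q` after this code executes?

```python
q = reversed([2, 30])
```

reversed() on a list returns a list_reverseiterator

list_reverseiterator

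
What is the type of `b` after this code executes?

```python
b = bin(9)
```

bin() returns str representation

str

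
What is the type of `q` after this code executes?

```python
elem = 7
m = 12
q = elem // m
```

int // int returns int (7 // 12 = 0)

int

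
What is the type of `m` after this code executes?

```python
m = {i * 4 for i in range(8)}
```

A set comprehension {expr for x in iterable} produces a set

set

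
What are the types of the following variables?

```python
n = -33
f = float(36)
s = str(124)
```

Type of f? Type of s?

f is float; s is str

float, str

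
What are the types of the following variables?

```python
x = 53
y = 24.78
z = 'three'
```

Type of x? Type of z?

x is int; z is str

int, str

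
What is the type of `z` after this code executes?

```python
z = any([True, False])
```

any() returns bool

bool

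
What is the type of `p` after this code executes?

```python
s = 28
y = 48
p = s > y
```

Comparison operators return bool

bool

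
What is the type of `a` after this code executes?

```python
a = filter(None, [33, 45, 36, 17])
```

filter() returns a filter iterator object

filter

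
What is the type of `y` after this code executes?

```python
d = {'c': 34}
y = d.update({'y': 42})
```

dict.update() returns None

NoneType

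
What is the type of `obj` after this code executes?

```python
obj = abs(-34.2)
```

abs() of float returns float

float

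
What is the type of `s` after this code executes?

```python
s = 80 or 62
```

'or' returns the first truthy value (80, which is int)

int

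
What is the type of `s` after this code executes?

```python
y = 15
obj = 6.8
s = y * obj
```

int * float returns float (15 * 6.8 = 102.0)

float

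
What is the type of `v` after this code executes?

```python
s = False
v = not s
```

'not' always returns bool

bool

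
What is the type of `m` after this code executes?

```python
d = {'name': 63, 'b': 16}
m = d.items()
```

dict.items() returns a dict_items view

dict_items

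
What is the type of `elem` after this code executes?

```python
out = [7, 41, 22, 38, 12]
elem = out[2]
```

Indexing a list of ints returns int (out[2] = 22)

int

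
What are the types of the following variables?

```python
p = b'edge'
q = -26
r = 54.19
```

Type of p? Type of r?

p is bytes; r is float

bytes, float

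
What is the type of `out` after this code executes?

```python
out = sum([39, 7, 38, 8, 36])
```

sum() of ints returns int

int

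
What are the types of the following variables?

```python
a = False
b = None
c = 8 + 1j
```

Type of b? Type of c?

b is NoneType; c is complex

NoneType, complex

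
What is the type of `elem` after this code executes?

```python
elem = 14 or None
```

'or' returns first truthy value (14, int)

int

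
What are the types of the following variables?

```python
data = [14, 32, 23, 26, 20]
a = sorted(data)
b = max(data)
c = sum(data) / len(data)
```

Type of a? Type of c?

sorted() returns list; int / int returns float

list, float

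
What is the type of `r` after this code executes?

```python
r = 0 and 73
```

'and' returns the first falsy value (0, which is int)

int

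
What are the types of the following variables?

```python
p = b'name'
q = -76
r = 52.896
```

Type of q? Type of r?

q is int; r is float

int, float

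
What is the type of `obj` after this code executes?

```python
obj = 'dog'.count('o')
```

str.count() returns int

int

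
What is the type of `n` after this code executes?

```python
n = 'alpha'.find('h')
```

str.find() returns int (index, or -1)

int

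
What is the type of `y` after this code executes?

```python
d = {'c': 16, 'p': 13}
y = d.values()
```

.values() returns a dict_values view object

dict_values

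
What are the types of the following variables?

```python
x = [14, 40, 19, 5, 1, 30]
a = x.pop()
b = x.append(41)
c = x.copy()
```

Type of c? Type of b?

list.copy() returns list; list.append() returns None

list, NoneType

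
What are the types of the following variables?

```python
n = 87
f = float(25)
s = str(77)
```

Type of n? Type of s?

n is int; s is str

int, str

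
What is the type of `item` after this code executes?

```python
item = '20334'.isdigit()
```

str.isdigit() returns bool

bool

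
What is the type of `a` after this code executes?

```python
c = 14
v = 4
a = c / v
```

int / int always returns float in Python 3 (14 / 4 = 3.5)

float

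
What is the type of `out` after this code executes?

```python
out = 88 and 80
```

'and' returns the last value when all truthy (80, which is int)

int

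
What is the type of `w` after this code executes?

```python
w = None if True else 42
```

Ternary: condition is True, if branch (None) taken → NoneType

NoneType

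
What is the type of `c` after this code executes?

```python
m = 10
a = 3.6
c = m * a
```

int * float returns float (10 * 3.6 = 36.0)

float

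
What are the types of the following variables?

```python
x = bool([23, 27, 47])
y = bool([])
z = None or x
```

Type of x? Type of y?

bool() returns bool; bool() returns bool

bool, bool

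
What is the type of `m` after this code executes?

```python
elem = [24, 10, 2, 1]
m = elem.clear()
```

list.clear() returns None

NoneType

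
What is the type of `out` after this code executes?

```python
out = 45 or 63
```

'or' returns the first truthy value (45, which is int)

int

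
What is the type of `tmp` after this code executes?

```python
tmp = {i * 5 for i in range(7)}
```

A set comprehension {expr for x in iterable} produces a set

set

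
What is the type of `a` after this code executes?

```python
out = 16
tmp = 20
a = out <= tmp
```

Comparison operators return bool

bool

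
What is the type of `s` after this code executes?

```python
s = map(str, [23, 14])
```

map() returns a map iterator object

map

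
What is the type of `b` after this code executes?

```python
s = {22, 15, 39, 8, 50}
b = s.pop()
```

Popping from a set of ints returns int

int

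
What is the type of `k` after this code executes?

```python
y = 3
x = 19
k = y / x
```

int / int always returns float in Python 3 (3 / 19 = 0.157895)

float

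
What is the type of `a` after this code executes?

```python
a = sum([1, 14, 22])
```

sum() of ints returns int

int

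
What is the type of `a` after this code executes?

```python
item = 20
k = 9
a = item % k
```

int % int returns int (20 % 9 = 2)

int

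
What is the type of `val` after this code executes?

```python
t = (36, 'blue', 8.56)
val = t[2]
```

Index 2 of tuple is 8.56 which is float

float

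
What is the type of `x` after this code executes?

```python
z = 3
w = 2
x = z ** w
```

int ** positive int returns int (3 ** 2 = 9)

int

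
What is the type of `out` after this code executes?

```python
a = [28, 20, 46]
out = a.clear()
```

list.clear() returns None

NoneType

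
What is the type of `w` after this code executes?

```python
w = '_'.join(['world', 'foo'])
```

str.join() returns str

str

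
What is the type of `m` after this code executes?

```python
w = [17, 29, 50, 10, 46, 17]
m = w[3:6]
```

Slicing a list always returns a list

list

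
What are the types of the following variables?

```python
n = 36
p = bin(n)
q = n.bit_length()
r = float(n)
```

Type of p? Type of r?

bin() returns str; float() returns float

str, float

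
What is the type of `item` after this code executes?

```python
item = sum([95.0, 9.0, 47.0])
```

sum() of floats returns float

float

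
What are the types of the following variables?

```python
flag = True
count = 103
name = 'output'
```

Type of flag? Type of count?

flag is bool; count is int

bool, int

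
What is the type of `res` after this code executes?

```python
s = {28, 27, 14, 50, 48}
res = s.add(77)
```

set.add() returns None (mutates in place)

NoneType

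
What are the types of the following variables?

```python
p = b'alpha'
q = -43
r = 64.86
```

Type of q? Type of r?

q is int; r is float

int, float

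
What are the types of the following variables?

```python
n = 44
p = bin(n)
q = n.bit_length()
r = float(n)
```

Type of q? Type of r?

int.bit_length() returns int; float() returns float

int, float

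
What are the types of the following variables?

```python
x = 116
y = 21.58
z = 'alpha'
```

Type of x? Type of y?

x is int; y is float

int, float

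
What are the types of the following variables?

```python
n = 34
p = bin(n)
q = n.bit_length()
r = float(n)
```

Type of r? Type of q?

float() returns float; int.bit_length() returns int

float, int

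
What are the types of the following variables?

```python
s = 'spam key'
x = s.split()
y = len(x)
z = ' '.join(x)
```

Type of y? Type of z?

len() returns int; str.join() returns str

int, str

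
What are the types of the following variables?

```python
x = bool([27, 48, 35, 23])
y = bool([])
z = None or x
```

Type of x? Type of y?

bool() returns bool; bool() returns bool

bool, bool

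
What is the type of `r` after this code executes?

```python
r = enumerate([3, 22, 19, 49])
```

enumerate() returns an enumerate iterator object

enumerate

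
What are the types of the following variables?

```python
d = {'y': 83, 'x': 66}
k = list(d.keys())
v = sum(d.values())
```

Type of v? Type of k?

sum of int values returns int; list(...) returns list

int, list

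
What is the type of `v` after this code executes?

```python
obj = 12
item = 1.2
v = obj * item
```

int * float returns float (12 * 1.2 = 14.4)

float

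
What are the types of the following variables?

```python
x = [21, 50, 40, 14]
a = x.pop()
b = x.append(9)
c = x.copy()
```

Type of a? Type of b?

list.pop() returns the element (int); list.append() returns None

int, NoneType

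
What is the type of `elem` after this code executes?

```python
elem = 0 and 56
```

'and' returns the first falsy value (0, which is int)

int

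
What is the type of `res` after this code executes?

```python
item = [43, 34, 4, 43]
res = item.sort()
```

list.sort() returns None (sorts in place)

NoneType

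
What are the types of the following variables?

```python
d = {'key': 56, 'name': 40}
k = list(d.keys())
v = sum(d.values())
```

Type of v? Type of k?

sum of int values returns int; list(...) returns list

int, list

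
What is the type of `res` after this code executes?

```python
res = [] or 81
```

'or' returns first truthy value (81, which is int)

int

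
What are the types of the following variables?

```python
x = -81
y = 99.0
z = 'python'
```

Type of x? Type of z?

x is int; z is str

int, str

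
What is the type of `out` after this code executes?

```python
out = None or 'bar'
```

'or' with None returns the other value ('bar', str)

str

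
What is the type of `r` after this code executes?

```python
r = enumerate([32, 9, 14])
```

enumerate() returns an enumerate iterator object

enumerate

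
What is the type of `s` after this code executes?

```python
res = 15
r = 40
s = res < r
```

Comparison operators return bool

bool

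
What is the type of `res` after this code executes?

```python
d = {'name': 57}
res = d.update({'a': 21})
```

dict.update() returns None

NoneType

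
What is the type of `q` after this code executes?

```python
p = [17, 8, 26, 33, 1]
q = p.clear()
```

list.clear() returns None

NoneType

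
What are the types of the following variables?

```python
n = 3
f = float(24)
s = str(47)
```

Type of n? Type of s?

n is int; s is str

int, str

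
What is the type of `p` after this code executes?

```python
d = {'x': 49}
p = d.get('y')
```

dict.get() returns None when key 'y' is not found and no default given

NoneType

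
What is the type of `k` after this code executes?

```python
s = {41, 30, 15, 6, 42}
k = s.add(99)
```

set.add() returns None (mutates in place)

NoneType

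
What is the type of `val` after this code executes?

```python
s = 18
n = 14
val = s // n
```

int // int returns int (18 // 14 = 1)

int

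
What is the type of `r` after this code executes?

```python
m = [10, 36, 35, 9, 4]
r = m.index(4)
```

list.index() returns int

int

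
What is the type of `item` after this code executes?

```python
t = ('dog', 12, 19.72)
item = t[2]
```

Index 2 of tuple is 19.72 which is float

float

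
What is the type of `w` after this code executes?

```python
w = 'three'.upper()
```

str.upper() returns str

str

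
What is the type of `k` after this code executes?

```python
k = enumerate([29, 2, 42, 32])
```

enumerate() returns an enumerate iterator object

enumerate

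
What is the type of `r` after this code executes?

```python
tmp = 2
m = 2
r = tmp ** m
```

int ** positive int returns int (2 ** 2 = 4)

int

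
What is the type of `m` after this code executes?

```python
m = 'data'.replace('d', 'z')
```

str.replace() returns str

str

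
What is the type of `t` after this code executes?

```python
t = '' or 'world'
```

'or' returns first truthy value ('world', which is str)

str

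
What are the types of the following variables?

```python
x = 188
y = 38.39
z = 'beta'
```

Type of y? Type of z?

y is float; z is str

float, str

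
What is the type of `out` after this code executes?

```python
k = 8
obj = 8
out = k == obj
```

Equality comparison returns bool

bool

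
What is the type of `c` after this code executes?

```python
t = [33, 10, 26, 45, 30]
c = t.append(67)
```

list.append() returns None (mutates in place)

NoneType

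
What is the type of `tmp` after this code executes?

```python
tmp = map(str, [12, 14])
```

map() returns a map iterator object

map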